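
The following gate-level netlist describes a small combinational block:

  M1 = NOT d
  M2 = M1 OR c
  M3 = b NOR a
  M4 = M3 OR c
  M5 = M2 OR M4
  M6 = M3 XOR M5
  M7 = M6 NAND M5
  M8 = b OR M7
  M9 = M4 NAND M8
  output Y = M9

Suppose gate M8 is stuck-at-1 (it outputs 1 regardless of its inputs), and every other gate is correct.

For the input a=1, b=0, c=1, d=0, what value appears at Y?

0

Propagate with M8 forced: M1=1, M2=1, M3=0, M4=1, M5=1, M6=1, M7=0, M8=1 [stuck-at-1], M9=0.
So Y = 0. (Without the fault it would be 1.)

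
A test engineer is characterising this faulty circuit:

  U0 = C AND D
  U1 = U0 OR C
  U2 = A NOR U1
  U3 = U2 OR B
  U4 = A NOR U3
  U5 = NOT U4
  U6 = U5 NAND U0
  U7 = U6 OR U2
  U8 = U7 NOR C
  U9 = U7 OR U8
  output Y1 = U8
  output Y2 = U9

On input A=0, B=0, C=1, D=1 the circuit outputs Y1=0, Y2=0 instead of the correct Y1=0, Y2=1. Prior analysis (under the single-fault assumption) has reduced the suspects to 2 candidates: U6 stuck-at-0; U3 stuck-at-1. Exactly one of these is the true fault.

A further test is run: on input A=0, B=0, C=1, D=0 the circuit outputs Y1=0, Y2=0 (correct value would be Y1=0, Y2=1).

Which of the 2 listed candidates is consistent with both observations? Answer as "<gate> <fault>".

Evaluate each candidate on input A=0, B=0, C=1, D=0:
  U6 stuck-at-0: U0=0, U1=1, U2=0, U3=0, U4=1, U5=0, U6=0 [stuck-at-0], U7=0, U8=0, U9=0 → Y1=0, Y2=0 — matches
  U3 stuck-at-1: U0=0, U1=1, U2=0, U3=1 [stuck-at-1], U4=0, U5=1, U6=1, U7=1, U8=0, U9=1 → Y1=0, Y2=1 — eliminated
Only U6 stuck-at-0 reproduces the observed Y1=0, Y2=0.

U6 stuck-at-0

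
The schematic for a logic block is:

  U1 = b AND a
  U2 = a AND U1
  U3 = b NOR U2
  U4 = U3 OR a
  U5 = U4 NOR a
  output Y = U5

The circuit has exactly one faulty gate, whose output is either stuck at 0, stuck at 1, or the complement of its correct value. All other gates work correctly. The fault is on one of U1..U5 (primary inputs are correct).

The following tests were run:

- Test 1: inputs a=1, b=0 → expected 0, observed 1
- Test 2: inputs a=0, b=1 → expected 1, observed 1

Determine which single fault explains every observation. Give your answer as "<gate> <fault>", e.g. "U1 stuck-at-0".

Fault-free values for test 1 (a=1, b=0): U1=0, U2=0, U3=1, U4=1, U5=0, giving Y=0. Observed 1.
Test 1: faults giving observed 1 are {U5 stuck-at-1, U5 inverted output}.
Test 2 (a=0, b=1): fault-free U1=0, U2=0, U3=0, U4=0, U5=1 → 1; observed 1. Eliminates U5 inverted output.
Only U5 stuck-at-1 is consistent with every test.

U5 stuck-at-1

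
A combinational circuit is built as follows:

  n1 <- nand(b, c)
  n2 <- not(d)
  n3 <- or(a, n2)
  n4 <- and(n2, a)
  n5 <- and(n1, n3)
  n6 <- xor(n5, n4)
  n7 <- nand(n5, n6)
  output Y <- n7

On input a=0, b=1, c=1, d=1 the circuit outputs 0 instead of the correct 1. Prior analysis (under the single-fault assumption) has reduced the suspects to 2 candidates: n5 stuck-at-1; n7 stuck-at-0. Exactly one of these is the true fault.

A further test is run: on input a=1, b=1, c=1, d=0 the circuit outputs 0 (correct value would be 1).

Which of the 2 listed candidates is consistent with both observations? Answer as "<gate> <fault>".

Evaluate each candidate on input a=1, b=1, c=1, d=0:
  n5 stuck-at-1: n1=0, n2=1, n3=1, n4=1, n5=1 [stuck-at-1], n6=0, n7=1 → 1 — eliminated
  n7 stuck-at-0: n1=0, n2=1, n3=1, n4=1, n5=0, n6=1, n7=0 [stuck-at-0] → 0 — matches
Only n7 stuck-at-0 reproduces the observed 0.

n7 stuck-at-0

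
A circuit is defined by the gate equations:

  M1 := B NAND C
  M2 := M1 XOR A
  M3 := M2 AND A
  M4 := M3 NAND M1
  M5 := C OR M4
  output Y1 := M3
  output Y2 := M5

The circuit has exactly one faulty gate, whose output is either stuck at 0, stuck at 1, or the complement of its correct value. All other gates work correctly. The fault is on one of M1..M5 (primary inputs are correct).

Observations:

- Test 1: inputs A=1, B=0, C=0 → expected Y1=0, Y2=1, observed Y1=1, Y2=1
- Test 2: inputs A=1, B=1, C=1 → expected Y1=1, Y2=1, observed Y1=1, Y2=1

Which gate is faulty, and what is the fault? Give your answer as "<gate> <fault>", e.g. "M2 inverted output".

M1 stuck-at-0

Fault-free values for test 1 (A=1, B=0, C=0): M1=1, M2=0, M3=0, M4=1, M5=1, giving Y1=0, Y2=1. Observed Y1=1, Y2=1.
Test 1: faults giving observed Y1=1, Y2=1 are {M1 stuck-at-0, M1 inverted output}.
Test 2 (A=1, B=1, C=1): fault-free M1=0, M2=1, M3=1, M4=1, M5=1 → Y1=1, Y2=1; observed Y1=1, Y2=1. Eliminates M1 inverted output.
Only M1 stuck-at-0 is consistent with every test.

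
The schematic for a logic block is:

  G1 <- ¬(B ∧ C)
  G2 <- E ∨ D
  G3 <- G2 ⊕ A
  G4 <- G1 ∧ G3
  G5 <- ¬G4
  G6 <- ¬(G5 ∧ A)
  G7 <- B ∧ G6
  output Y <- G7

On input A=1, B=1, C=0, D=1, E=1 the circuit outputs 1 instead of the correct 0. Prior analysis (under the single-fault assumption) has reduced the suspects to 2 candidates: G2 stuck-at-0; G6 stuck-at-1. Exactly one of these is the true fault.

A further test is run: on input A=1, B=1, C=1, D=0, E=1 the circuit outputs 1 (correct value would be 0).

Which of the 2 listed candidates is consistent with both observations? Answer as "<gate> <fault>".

Evaluate each candidate on input A=1, B=1, C=1, D=0, E=1:
  G2 stuck-at-0: G1=0, G2=0 [stuck-at-0], G3=1, G4=0, G5=1, G6=0, G7=0 → 0 — eliminated
  G6 stuck-at-1: G1=0, G2=1, G3=0, G4=0, G5=1, G6=1 [stuck-at-1], G7=1 → 1 — matches
Only G6 stuck-at-1 reproduces the observed 1.

G6 stuck-at-1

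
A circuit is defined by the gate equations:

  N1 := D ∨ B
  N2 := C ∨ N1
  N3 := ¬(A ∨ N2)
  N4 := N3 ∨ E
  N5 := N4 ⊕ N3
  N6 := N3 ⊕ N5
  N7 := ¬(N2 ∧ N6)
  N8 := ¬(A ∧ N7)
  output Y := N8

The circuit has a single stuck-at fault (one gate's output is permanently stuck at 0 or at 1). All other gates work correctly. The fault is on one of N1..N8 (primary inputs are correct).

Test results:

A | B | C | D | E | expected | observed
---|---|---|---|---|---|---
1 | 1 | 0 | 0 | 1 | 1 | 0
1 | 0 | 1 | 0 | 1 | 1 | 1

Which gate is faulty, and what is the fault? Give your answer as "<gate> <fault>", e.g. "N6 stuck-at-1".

N1 stuck-at-0

Fault-free values for test 1 (A=1, B=1, C=0, D=0, E=1): N1=1, N2=1, N3=0, N4=1, N5=1, N6=1, N7=0, N8=1, giving Y=1. Observed 0.
Test 1: faults giving observed 0 are {N1 stuck-at-0, N2 stuck-at-0, N4 stuck-at-0, N5 stuck-at-0, N6 stuck-at-0, N7 stuck-at-1, N8 stuck-at-0}.
Test 2 (A=1, B=0, C=1, D=0, E=1): fault-free N1=0, N2=1, N3=0, N4=1, N5=1, N6=1, N7=0, N8=1 → 1; observed 1. Eliminates N2 stuck-at-0, N4 stuck-at-0, N5 stuck-at-0, N6 stuck-at-0, N7 stuck-at-1, N8 stuck-at-0.
Only N1 stuck-at-0 is consistent with every test.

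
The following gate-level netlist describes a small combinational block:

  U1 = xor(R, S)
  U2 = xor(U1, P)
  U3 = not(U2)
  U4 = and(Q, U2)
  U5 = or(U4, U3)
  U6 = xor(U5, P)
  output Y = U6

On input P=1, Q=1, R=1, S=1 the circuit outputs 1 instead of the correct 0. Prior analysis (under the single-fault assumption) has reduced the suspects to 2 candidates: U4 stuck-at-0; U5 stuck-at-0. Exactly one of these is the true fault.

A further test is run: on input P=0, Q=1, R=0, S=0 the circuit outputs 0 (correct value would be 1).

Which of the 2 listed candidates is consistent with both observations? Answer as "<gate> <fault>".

Evaluate each candidate on input P=0, Q=1, R=0, S=0:
  U4 stuck-at-0: U1=0, U2=0, U3=1, U4=0 [stuck-at-0], U5=1, U6=1 → 1 — eliminated
  U5 stuck-at-0: U1=0, U2=0, U3=1, U4=0, U5=0 [stuck-at-0], U6=0 → 0 — matches
Only U5 stuck-at-0 reproduces the observed 0.

U5 stuck-at-0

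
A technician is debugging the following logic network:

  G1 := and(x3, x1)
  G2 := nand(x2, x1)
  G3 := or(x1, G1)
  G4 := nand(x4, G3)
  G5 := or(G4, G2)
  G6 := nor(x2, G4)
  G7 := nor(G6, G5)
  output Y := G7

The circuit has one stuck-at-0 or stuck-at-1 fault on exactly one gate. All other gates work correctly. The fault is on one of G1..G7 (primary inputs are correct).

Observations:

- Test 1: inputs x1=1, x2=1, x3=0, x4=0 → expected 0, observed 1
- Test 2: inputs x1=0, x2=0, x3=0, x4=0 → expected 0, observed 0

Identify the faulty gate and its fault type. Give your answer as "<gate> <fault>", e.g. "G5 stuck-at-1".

G4 stuck-at-0

Fault-free values for test 1 (x1=1, x2=1, x3=0, x4=0): G1=0, G2=0, G3=1, G4=1, G5=1, G6=0, G7=0, giving Y=0. Observed 1.
Test 1: faults giving observed 1 are {G4 stuck-at-0, G5 stuck-at-0, G7 stuck-at-1}.
Test 2 (x1=0, x2=0, x3=0, x4=0): fault-free G1=0, G2=1, G3=0, G4=1, G5=1, G6=0, G7=0 → 0; observed 0. Eliminates G5 stuck-at-0, G7 stuck-at-1.
Only G4 stuck-at-0 is consistent with every test.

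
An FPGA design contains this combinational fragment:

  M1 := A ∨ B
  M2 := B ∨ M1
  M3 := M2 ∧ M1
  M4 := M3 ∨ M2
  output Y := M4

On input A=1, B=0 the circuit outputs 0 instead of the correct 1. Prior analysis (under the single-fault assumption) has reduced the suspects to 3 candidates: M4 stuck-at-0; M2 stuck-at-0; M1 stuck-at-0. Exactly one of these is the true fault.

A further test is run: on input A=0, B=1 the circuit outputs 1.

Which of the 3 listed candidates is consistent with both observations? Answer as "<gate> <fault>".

M1 stuck-at-0

Evaluate each candidate on input A=0, B=1:
  M4 stuck-at-0: M1=1, M2=1, M3=1, M4=0 [stuck-at-0] → 0 — eliminated
  M2 stuck-at-0: M1=1, M2=0 [stuck-at-0], M3=0, M4=0 → 0 — eliminated
  M1 stuck-at-0: M1=0 [stuck-at-0], M2=1, M3=0, M4=1 → 1 — matches
Only M1 stuck-at-0 reproduces the observed 1.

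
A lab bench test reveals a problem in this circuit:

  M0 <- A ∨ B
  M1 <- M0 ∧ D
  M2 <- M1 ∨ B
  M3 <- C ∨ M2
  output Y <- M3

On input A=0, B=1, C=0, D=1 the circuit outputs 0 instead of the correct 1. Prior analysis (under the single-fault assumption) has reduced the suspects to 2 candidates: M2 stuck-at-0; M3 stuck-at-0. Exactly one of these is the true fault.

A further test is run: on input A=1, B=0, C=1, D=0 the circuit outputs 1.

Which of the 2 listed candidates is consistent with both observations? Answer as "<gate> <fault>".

Evaluate each candidate on input A=1, B=0, C=1, D=0:
  M2 stuck-at-0: M0=1, M1=0, M2=0 [stuck-at-0], M3=1 → 1 — matches
  M3 stuck-at-0: M0=1, M1=0, M2=0, M3=0 [stuck-at-0] → 0 — eliminated
Only M2 stuck-at-0 reproduces the observed 1.

M2 stuck-at-0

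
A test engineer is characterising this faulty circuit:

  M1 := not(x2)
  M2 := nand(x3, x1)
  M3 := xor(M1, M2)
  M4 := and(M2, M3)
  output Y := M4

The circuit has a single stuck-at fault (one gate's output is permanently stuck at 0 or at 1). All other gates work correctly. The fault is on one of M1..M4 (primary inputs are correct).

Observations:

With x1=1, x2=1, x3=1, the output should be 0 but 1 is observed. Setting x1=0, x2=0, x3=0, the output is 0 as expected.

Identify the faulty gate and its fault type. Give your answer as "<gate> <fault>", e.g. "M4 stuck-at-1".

Fault-free values for test 1 (x1=1, x2=1, x3=1): M1=0, M2=0, M3=0, M4=0, giving Y=0. Observed 1.
Test 1: faults giving observed 1 are {M2 stuck-at-1, M4 stuck-at-1}.
Test 2 (x1=0, x2=0, x3=0): fault-free M1=1, M2=1, M3=0, M4=0 → 0; observed 0. Eliminates M4 stuck-at-1.
Only M2 stuck-at-1 is consistent with every test.

M2 stuck-at-1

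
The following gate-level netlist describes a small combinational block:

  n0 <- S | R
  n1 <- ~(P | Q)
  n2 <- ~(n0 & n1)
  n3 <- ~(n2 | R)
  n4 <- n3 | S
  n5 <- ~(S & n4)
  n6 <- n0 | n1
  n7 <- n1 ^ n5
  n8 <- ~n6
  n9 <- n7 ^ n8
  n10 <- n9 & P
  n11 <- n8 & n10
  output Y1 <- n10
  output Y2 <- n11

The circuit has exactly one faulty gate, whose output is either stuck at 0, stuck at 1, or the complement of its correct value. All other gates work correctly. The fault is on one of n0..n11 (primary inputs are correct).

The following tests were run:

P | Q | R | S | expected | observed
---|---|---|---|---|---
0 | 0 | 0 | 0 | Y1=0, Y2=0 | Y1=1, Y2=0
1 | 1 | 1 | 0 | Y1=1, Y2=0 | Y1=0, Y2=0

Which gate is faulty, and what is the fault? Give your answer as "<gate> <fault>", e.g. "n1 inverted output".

Fault-free values for test 1 (P=0, Q=0, R=0, S=0): n0=0, n1=1, n2=1, n3=0, n4=0, n5=1, n6=1, n7=0, n8=0, n9=0, n10=0, n11=0, giving Y1=0, Y2=0. Observed Y1=1, Y2=0.
Test 1: faults giving observed Y1=1, Y2=0 are {n10 stuck-at-1, n10 inverted output}.
Test 2 (P=1, Q=1, R=1, S=0): fault-free n0=1, n1=0, n2=1, n3=0, n4=0, n5=1, n6=1, n7=1, n8=0, n9=1, n10=1, n11=0 → Y1=1, Y2=0; observed Y1=0, Y2=0. Eliminates n10 stuck-at-1.
Only n10 inverted output is consistent with every test.

n10 inverted output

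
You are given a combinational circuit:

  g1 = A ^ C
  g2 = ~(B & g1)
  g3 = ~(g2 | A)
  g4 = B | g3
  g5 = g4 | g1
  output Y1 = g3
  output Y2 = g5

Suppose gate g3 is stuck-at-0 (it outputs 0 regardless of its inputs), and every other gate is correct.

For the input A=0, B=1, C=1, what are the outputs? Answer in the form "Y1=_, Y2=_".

Y1=0, Y2=1

Propagate with g3 forced: g1=1, g2=0, g3=0 [stuck-at-0], g4=1, g5=1.
So the outputs are Y1=0, Y2=1. (Without the fault they would be Y1=1, Y2=1.)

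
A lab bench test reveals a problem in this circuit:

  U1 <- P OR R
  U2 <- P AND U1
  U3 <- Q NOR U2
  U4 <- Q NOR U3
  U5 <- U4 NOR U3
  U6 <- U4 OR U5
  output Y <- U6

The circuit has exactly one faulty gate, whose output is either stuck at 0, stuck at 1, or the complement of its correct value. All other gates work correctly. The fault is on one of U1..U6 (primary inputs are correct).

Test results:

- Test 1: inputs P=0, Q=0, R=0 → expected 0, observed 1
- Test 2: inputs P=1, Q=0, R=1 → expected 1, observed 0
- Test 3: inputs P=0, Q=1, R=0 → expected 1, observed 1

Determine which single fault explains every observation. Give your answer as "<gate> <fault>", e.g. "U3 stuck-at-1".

U2 inverted output

Fault-free values for test 1 (P=0, Q=0, R=0): U1=0, U2=0, U3=1, U4=0, U5=0, U6=0, giving Y=0. Observed 1.
Test 1: faults giving observed 1 are {U2 stuck-at-1, U2 inverted output, U3 stuck-at-0, U3 inverted output, U4 stuck-at-1, U4 inverted output, U5 stuck-at-1, U5 inverted output, U6 stuck-at-1, U6 inverted output}.
Test 2 (P=1, Q=0, R=1): fault-free U1=1, U2=1, U3=0, U4=1, U5=0, U6=1 → 1; observed 0. Eliminates U2 stuck-at-1, U3 stuck-at-0, U4 stuck-at-1, U4 inverted output, U5 stuck-at-1, U5 inverted output, U6 stuck-at-1.
Test 3 (P=0, Q=1, R=0): fault-free U1=0, U2=0, U3=0, U4=0, U5=1, U6=1 → 1; observed 1. Eliminates U3 inverted output, U6 inverted output.
Only U2 inverted output is consistent with every test.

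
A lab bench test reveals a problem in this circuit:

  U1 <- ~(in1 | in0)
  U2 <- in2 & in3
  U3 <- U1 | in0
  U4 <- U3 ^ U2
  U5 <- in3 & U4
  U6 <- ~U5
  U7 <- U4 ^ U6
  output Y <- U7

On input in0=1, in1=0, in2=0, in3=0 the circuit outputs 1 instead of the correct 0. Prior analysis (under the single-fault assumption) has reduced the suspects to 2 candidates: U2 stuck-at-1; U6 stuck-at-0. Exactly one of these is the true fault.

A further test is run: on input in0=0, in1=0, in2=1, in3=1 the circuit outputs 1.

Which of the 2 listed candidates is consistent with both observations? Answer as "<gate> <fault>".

U2 stuck-at-1

Evaluate each candidate on input in0=0, in1=0, in2=1, in3=1:
  U2 stuck-at-1: U1=1, U2=1 [stuck-at-1], U3=1, U4=0, U5=0, U6=1, U7=1 → 1 — matches
  U6 stuck-at-0: U1=1, U2=1, U3=1, U4=0, U5=0, U6=0 [stuck-at-0], U7=0 → 0 — eliminated
Only U2 stuck-at-1 reproduces the observed 1.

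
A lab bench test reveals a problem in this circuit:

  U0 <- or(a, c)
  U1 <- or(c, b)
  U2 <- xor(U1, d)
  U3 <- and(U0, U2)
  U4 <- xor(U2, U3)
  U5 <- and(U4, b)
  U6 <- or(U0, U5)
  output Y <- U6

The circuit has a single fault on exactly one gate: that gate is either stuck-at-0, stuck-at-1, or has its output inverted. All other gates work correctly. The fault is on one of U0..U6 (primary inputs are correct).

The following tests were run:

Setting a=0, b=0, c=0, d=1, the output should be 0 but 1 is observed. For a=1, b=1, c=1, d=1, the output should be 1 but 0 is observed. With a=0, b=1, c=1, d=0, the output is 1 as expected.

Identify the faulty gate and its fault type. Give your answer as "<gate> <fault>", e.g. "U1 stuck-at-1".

Fault-free values for test 1 (a=0, b=0, c=0, d=1): U0=0, U1=0, U2=1, U3=0, U4=1, U5=0, U6=0, giving Y=0. Observed 1.
Test 1: faults giving observed 1 are {U0 stuck-at-1, U0 inverted output, U5 stuck-at-1, U5 inverted output, U6 stuck-at-1, U6 inverted output}.
Test 2 (a=1, b=1, c=1, d=1): fault-free U0=1, U1=1, U2=0, U3=0, U4=0, U5=0, U6=1 → 1; observed 0. Eliminates U0 stuck-at-1, U5 stuck-at-1, U5 inverted output, U6 stuck-at-1.
Test 3 (a=0, b=1, c=1, d=0): fault-free U0=1, U1=1, U2=1, U3=1, U4=0, U5=0, U6=1 → 1; observed 1. Eliminates U6 inverted output.
Only U0 inverted output is consistent with every test.

U0 inverted output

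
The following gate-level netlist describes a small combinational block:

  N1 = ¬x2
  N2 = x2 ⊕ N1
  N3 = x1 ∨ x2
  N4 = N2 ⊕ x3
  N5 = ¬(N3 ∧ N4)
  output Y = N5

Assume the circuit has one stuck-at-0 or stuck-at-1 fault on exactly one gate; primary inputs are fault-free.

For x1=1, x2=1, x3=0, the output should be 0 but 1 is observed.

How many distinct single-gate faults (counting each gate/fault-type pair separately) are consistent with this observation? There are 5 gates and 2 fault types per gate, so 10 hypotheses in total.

5

Fault-free: N1=0, N2=1, N3=1, N4=1, N5=0 → 0. Observed 1.
  N1 stuck-at-0: output 0 ✗
  N1 stuck-at-1: output 1 ✓
  N2 stuck-at-0: output 1 ✓
  N2 stuck-at-1: output 0 ✗
  N3 stuck-at-0: output 1 ✓
  N3 stuck-at-1: output 0 ✗
  N4 stuck-at-0: output 1 ✓
  N4 stuck-at-1: output 0 ✗
  N5 stuck-at-0: output 0 ✗
  N5 stuck-at-1: output 1 ✓
Consistent faults: {N1 stuck-at-1, N2 stuck-at-0, N3 stuck-at-0, N4 stuck-at-0, N5 stuck-at-1} — 5 in all.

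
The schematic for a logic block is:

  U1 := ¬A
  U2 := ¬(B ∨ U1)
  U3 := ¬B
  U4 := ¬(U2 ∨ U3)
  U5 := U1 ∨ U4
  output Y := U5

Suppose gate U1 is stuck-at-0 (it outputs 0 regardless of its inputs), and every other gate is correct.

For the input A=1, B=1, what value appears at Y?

1

Propagate with U1 forced: U1=0 [stuck-at-0], U2=0, U3=0, U4=1, U5=1.
So Y = 1. (Same as the fault-free value — the fault is masked on this input.)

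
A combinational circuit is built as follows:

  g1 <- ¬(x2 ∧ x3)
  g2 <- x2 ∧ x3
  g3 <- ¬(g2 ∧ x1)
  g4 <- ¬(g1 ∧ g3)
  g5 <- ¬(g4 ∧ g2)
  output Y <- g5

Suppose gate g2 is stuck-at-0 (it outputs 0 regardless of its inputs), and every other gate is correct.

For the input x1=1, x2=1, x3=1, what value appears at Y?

1

Propagate with g2 forced: g1=0, g2=0 [stuck-at-0], g3=1, g4=1, g5=1.
So Y = 1. (Without the fault it would be 0.)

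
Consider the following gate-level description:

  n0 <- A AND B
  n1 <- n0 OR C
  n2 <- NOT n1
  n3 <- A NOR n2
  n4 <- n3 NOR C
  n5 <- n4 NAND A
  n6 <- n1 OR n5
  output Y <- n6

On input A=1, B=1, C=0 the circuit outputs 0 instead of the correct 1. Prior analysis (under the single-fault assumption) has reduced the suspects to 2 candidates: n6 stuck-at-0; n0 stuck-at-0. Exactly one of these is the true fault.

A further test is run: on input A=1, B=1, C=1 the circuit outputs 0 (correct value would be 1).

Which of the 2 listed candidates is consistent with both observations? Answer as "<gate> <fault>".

n6 stuck-at-0

Evaluate each candidate on input A=1, B=1, C=1:
  n6 stuck-at-0: n0=1, n1=1, n2=0, n3=0, n4=0, n5=1, n6=0 [stuck-at-0] → 0 — matches
  n0 stuck-at-0: n0=0 [stuck-at-0], n1=1, n2=0, n3=0, n4=0, n5=1, n6=1 → 1 — eliminated
Only n6 stuck-at-0 reproduces the observed 0.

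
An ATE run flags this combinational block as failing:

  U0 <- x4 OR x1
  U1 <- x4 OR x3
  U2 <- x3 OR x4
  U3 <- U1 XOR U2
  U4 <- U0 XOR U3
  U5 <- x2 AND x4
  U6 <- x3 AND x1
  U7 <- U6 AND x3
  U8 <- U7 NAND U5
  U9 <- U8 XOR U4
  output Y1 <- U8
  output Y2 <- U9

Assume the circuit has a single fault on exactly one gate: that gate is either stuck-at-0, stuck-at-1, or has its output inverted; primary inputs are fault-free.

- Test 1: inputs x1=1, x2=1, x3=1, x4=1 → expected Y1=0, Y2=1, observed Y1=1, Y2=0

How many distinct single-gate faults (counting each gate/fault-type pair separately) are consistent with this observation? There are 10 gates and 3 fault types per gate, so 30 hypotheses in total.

Fault-free: U0=1, U1=1, U2=1, U3=0, U4=1, U5=1, U6=1, U7=1, U8=0, U9=1 → Y1=0, Y2=1. Observed Y1=1, Y2=0.
  U0: none of the 3 fault types match ✗
  U1: none of the 3 fault types match ✗
  U2: none of the 3 fault types match ✗
  U3: none of the 3 fault types match ✗
  U4: none of the 3 fault types match ✗
  U5: stuck-at-0, inverted output ✓; others ✗
  U6: stuck-at-0, inverted output ✓; others ✗
  U7: stuck-at-0, inverted output ✓; others ✗
  U8: stuck-at-1, inverted output ✓; others ✗
  U9: none of the 3 fault types match ✗
Consistent faults: {U5 stuck-at-0, U5 inverted output, U6 stuck-at-0, U6 inverted output, U7 stuck-at-0, U7 inverted output, U8 stuck-at-1, U8 inverted output} — 8 in all.

8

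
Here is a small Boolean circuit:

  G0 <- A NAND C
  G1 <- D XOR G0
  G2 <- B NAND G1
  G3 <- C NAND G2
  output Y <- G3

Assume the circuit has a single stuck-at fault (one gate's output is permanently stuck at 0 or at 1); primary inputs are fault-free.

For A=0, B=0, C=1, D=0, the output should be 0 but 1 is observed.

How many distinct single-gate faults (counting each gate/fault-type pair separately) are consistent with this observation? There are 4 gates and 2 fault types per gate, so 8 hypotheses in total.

Fault-free: G0=1, G1=1, G2=1, G3=0 → 0. Observed 1.
  G0 stuck-at-0: output 0 ✗
  G0 stuck-at-1: output 0 ✗
  G1 stuck-at-0: output 0 ✗
  G1 stuck-at-1: output 0 ✗
  G2 stuck-at-0: output 1 ✓
  G2 stuck-at-1: output 0 ✗
  G3 stuck-at-0: output 0 ✗
  G3 stuck-at-1: output 1 ✓
Consistent faults: {G2 stuck-at-0, G3 stuck-at-1} — 2 in all.

2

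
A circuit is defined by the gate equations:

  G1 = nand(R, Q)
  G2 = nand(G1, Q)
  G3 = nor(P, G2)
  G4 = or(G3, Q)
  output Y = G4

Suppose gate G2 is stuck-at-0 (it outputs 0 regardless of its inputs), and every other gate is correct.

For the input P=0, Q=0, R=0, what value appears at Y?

Propagate with G2 forced: G1=1, G2=0 [stuck-at-0], G3=1, G4=1.
So Y = 1. (Without the fault it would be 0.)

1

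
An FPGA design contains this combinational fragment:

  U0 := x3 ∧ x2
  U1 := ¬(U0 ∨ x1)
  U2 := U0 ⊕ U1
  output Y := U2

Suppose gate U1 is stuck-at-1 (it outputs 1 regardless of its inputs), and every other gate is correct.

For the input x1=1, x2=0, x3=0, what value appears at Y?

1

Propagate with U1 forced: U0=0, U1=1 [stuck-at-1], U2=1.
So Y = 1. (Without the fault it would be 0.)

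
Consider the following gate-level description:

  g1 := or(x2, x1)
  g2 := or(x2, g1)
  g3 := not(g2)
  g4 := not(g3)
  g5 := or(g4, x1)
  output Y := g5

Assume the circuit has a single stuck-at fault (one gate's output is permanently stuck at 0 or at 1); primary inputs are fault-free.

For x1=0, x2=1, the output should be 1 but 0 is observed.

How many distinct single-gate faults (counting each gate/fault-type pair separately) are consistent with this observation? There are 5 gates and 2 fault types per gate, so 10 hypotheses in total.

4

Fault-free: g1=1, g2=1, g3=0, g4=1, g5=1 → 1. Observed 0.
  g1 stuck-at-0: output 1 ✗
  g1 stuck-at-1: output 1 ✗
  g2 stuck-at-0: output 0 ✓
  g2 stuck-at-1: output 1 ✗
  g3 stuck-at-0: output 1 ✗
  g3 stuck-at-1: output 0 ✓
  g4 stuck-at-0: output 0 ✓
  g4 stuck-at-1: output 1 ✗
  g5 stuck-at-0: output 0 ✓
  g5 stuck-at-1: output 1 ✗
Consistent faults: {g2 stuck-at-0, g3 stuck-at-1, g4 stuck-at-0, g5 stuck-at-0} — 4 in all.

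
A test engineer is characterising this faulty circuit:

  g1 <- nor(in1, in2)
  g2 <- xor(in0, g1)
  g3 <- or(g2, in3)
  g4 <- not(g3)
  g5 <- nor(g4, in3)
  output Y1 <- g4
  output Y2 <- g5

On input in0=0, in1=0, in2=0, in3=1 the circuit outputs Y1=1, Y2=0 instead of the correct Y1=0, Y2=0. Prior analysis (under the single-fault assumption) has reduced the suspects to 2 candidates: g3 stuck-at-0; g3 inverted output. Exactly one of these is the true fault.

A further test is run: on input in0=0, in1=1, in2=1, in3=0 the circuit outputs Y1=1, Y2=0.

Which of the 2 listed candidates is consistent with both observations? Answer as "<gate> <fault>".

g3 stuck-at-0

Evaluate each candidate on input in0=0, in1=1, in2=1, in3=0:
  g3 stuck-at-0: g1=0, g2=0, g3=0 [stuck-at-0], g4=1, g5=0 → Y1=1, Y2=0 — matches
  g3 inverted output: g1=0, g2=0, g3=1 [inverted output], g4=0, g5=1 → Y1=0, Y2=1 — eliminated
Only g3 stuck-at-0 reproduces the observed Y1=1, Y2=0.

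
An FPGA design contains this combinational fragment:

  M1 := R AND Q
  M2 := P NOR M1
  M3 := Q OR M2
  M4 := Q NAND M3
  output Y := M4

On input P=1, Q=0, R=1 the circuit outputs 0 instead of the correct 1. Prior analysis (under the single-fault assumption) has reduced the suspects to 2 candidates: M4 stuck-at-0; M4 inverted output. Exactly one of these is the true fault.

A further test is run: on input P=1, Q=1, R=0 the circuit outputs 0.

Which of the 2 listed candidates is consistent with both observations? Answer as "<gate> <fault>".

M4 stuck-at-0

Evaluate each candidate on input P=1, Q=1, R=0:
  M4 stuck-at-0: M1=0, M2=0, M3=1, M4=0 [stuck-at-0] → 0 — matches
  M4 inverted output: M1=0, M2=0, M3=1, M4=1 [inverted output] → 1 — eliminated
Only M4 stuck-at-0 reproduces the observed 0.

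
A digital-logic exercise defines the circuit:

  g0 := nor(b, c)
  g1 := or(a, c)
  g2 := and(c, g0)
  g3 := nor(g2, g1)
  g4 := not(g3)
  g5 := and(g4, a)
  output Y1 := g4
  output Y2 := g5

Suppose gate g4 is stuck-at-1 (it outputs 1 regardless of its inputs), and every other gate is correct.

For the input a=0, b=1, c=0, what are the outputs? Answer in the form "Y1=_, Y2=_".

Propagate with g4 forced: g0=0, g1=0, g2=0, g3=1, g4=1 [stuck-at-1], g5=0.
So the outputs are Y1=1, Y2=0. (Without the fault they would be Y1=0, Y2=0.)

Y1=1, Y2=0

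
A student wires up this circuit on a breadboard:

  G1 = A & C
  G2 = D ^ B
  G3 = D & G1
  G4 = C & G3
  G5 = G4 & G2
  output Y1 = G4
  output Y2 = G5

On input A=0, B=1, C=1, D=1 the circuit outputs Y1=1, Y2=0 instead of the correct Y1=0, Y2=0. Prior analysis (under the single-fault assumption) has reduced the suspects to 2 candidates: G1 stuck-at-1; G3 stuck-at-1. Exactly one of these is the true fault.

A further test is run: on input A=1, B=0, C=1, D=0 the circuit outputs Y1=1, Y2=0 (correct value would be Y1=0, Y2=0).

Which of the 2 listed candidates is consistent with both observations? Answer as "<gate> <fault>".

Evaluate each candidate on input A=1, B=0, C=1, D=0:
  G1 stuck-at-1: G1=1 [stuck-at-1], G2=0, G3=0, G4=0, G5=0 → Y1=0, Y2=0 — eliminated
  G3 stuck-at-1: G1=1, G2=0, G3=1 [stuck-at-1], G4=1, G5=0 → Y1=1, Y2=0 — matches
Only G3 stuck-at-1 reproduces the observed Y1=1, Y2=0.

G3 stuck-at-1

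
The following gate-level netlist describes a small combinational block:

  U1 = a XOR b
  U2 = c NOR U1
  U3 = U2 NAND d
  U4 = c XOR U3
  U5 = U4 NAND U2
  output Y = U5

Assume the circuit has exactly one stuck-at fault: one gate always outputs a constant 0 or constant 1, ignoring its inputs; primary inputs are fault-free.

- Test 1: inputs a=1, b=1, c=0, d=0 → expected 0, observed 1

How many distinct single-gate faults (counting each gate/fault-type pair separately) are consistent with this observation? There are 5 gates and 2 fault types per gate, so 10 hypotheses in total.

5

Fault-free: U1=0, U2=1, U3=1, U4=1, U5=0 → 0. Observed 1.
  U1 stuck-at-0: output 0 ✗
  U1 stuck-at-1: output 1 ✓
  U2 stuck-at-0: output 1 ✓
  U2 stuck-at-1: output 0 ✗
  U3 stuck-at-0: output 1 ✓
  U3 stuck-at-1: output 0 ✗
  U4 stuck-at-0: output 1 ✓
  U4 stuck-at-1: output 0 ✗
  U5 stuck-at-0: output 0 ✗
  U5 stuck-at-1: output 1 ✓
Consistent faults: {U1 stuck-at-1, U2 stuck-at-0, U3 stuck-at-0, U4 stuck-at-0, U5 stuck-at-1} — 5 in all.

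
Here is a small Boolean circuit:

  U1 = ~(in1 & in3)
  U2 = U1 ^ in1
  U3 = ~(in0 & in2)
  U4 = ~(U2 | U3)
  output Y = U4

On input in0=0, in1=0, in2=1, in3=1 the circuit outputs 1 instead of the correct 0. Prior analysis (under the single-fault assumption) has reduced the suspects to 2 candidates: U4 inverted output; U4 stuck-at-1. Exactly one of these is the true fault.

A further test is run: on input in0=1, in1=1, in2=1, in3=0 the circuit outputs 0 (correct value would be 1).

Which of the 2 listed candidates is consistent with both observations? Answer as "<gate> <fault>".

U4 inverted output

Evaluate each candidate on input in0=1, in1=1, in2=1, in3=0:
  U4 inverted output: U1=1, U2=0, U3=0, U4=0 [inverted output] → 0 — matches
  U4 stuck-at-1: U1=1, U2=0, U3=0, U4=1 [stuck-at-1] → 1 — eliminated
Only U4 inverted output reproduces the observed 0.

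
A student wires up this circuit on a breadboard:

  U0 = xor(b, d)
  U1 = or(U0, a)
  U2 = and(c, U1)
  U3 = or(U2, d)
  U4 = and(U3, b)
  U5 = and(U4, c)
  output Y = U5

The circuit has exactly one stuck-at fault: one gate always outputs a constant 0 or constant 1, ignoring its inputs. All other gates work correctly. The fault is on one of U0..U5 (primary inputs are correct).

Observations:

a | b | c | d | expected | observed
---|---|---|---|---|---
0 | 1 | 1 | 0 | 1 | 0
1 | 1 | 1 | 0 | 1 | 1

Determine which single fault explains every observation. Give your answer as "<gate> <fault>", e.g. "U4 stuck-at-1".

U0 stuck-at-0

Fault-free values for test 1 (a=0, b=1, c=1, d=0): U0=1, U1=1, U2=1, U3=1, U4=1, U5=1, giving Y=1. Observed 0.
Test 1: faults giving observed 0 are {U0 stuck-at-0, U1 stuck-at-0, U2 stuck-at-0, U3 stuck-at-0, U4 stuck-at-0, U5 stuck-at-0}.
Test 2 (a=1, b=1, c=1, d=0): fault-free U0=1, U1=1, U2=1, U3=1, U4=1, U5=1 → 1; observed 1. Eliminates U1 stuck-at-0, U2 stuck-at-0, U3 stuck-at-0, U4 stuck-at-0, U5 stuck-at-0.
Only U0 stuck-at-0 is consistent with every test.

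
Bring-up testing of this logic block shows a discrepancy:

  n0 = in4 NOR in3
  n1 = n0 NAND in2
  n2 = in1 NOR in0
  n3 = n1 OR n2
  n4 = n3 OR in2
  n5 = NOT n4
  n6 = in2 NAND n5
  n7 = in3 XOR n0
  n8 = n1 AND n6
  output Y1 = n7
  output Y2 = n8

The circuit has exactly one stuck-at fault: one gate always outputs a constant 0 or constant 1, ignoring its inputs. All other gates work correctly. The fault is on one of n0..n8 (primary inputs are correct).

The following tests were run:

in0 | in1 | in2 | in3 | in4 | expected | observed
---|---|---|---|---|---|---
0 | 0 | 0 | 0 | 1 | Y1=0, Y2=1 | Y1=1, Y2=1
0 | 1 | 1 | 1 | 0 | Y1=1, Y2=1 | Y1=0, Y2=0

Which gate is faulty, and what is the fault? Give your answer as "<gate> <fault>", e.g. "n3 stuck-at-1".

Fault-free values for test 1 (in0=0, in1=0, in2=0, in3=0, in4=1): n0=0, n1=1, n2=1, n3=1, n4=1, n5=0, n6=1, n7=0, n8=1, giving Y1=0, Y2=1. Observed Y1=1, Y2=1.
Test 1: faults giving observed Y1=1, Y2=1 are {n0 stuck-at-1, n7 stuck-at-1}.
Test 2 (in0=0, in1=1, in2=1, in3=1, in4=0): fault-free n0=0, n1=1, n2=0, n3=1, n4=1, n5=0, n6=1, n7=1, n8=1 → Y1=1, Y2=1; observed Y1=0, Y2=0. Eliminates n7 stuck-at-1.
Only n0 stuck-at-1 is consistent with every test.

n0 stuck-at-1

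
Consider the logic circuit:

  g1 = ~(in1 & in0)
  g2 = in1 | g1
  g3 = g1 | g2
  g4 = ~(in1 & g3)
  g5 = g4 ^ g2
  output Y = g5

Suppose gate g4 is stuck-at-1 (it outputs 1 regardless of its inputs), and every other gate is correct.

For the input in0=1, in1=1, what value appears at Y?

0

Propagate with g4 forced: g1=0, g2=1, g3=1, g4=1 [stuck-at-1], g5=0.
So Y = 0. (Without the fault it would be 1.)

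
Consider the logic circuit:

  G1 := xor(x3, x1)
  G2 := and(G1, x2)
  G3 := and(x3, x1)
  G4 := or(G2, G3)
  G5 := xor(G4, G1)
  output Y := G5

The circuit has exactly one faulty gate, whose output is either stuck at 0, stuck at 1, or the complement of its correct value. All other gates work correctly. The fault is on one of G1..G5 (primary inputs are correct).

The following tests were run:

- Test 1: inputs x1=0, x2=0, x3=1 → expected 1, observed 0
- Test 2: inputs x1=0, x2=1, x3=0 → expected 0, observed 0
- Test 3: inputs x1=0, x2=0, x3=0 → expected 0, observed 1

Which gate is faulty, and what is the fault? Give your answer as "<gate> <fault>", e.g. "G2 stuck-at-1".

G1 inverted output

Fault-free values for test 1 (x1=0, x2=0, x3=1): G1=1, G2=0, G3=0, G4=0, G5=1, giving Y=1. Observed 0.
Test 1: faults giving observed 0 are {G1 stuck-at-0, G1 inverted output, G2 stuck-at-1, G2 inverted output, G3 stuck-at-1, G3 inverted output, G4 stuck-at-1, G4 inverted output, G5 stuck-at-0, G5 inverted output}.
Test 2 (x1=0, x2=1, x3=0): fault-free G1=0, G2=0, G3=0, G4=0, G5=0 → 0; observed 0. Eliminates G2 stuck-at-1, G2 inverted output, G3 stuck-at-1, G3 inverted output, G4 stuck-at-1, G4 inverted output, G5 inverted output.
Test 3 (x1=0, x2=0, x3=0): fault-free G1=0, G2=0, G3=0, G4=0, G5=0 → 0; observed 1. Eliminates G1 stuck-at-0, G5 stuck-at-0.
Only G1 inverted output is consistent with every test.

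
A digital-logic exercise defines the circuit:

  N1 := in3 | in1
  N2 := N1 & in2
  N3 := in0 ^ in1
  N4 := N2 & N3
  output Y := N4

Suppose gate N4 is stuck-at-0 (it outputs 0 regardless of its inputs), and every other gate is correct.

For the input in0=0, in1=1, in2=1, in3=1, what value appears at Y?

Propagate with N4 forced: N1=1, N2=1, N3=1, N4=0 [stuck-at-0].
So Y = 0. (Without the fault it would be 1.)

0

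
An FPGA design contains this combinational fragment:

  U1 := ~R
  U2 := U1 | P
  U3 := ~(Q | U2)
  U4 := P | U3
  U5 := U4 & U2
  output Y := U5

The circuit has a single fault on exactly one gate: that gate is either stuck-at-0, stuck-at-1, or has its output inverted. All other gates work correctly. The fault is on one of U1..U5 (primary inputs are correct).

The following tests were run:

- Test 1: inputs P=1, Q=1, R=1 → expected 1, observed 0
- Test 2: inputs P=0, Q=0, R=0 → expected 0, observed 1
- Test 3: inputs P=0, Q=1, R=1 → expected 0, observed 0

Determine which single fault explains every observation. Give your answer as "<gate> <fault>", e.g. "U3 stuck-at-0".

U4 inverted output

Fault-free values for test 1 (P=1, Q=1, R=1): U1=0, U2=1, U3=0, U4=1, U5=1, giving Y=1. Observed 0.
Test 1: faults giving observed 0 are {U2 stuck-at-0, U2 inverted output, U4 stuck-at-0, U4 inverted output, U5 stuck-at-0, U5 inverted output}.
Test 2 (P=0, Q=0, R=0): fault-free U1=1, U2=1, U3=0, U4=0, U5=0 → 0; observed 1. Eliminates U2 stuck-at-0, U2 inverted output, U4 stuck-at-0, U5 stuck-at-0.
Test 3 (P=0, Q=1, R=1): fault-free U1=0, U2=0, U3=0, U4=0, U5=0 → 0; observed 0. Eliminates U5 inverted output.
Only U4 inverted output is consistent with every test.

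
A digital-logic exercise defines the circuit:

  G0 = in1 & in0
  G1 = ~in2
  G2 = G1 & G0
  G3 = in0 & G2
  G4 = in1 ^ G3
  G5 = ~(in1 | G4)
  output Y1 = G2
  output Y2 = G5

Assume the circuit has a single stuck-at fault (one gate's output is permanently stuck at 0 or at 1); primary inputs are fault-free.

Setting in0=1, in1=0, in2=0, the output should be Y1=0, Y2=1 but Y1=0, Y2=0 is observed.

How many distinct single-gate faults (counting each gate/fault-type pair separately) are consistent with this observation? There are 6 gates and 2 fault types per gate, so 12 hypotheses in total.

Fault-free: G0=0, G1=1, G2=0, G3=0, G4=0, G5=1 → Y1=0, Y2=1. Observed Y1=0, Y2=0.
  G0 stuck-at-0: output Y1=0, Y2=1 ✗
  G0 stuck-at-1: output Y1=1, Y2=0 ✗
  G1 stuck-at-0: output Y1=0, Y2=1 ✗
  G1 stuck-at-1: output Y1=0, Y2=1 ✗
  G2 stuck-at-0: output Y1=0, Y2=1 ✗
  G2 stuck-at-1: output Y1=1, Y2=0 ✗
  G3 stuck-at-0: output Y1=0, Y2=1 ✗
  G3 stuck-at-1: output Y1=0, Y2=0 ✓
  G4 stuck-at-0: output Y1=0, Y2=1 ✗
  G4 stuck-at-1: output Y1=0, Y2=0 ✓
  G5 stuck-at-0: output Y1=0, Y2=0 ✓
  G5 stuck-at-1: output Y1=0, Y2=1 ✗
Consistent faults: {G3 stuck-at-1, G4 stuck-at-1, G5 stuck-at-0} — 3 in all.

3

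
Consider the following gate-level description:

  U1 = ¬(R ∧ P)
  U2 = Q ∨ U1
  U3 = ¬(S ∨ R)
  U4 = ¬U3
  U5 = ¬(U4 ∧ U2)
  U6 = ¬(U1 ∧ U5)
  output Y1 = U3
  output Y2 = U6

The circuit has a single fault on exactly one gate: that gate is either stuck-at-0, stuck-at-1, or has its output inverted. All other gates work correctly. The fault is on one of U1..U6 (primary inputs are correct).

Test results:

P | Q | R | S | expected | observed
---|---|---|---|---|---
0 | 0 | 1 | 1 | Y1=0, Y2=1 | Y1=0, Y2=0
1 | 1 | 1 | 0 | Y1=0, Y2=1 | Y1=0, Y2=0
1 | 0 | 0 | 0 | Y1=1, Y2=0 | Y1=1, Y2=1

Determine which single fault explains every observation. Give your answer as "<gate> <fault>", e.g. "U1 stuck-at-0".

U6 inverted output

Fault-free values for test 1 (P=0, Q=0, R=1, S=1): U1=1, U2=1, U3=0, U4=1, U5=0, U6=1, giving Y1=0, Y2=1. Observed Y1=0, Y2=0.
Test 1: faults giving observed Y1=0, Y2=0 are {U2 stuck-at-0, U2 inverted output, U4 stuck-at-0, U4 inverted output, U5 stuck-at-1, U5 inverted output, U6 stuck-at-0, U6 inverted output}.
Test 2 (P=1, Q=1, R=1, S=0): fault-free U1=0, U2=1, U3=0, U4=1, U5=0, U6=1 → Y1=0, Y2=1; observed Y1=0, Y2=0. Eliminates U2 stuck-at-0, U2 inverted output, U4 stuck-at-0, U4 inverted output, U5 stuck-at-1, U5 inverted output.
Test 3 (P=1, Q=0, R=0, S=0): fault-free U1=1, U2=1, U3=1, U4=0, U5=1, U6=0 → Y1=1, Y2=0; observed Y1=1, Y2=1. Eliminates U6 stuck-at-0.
Only U6 inverted output is consistent with every test.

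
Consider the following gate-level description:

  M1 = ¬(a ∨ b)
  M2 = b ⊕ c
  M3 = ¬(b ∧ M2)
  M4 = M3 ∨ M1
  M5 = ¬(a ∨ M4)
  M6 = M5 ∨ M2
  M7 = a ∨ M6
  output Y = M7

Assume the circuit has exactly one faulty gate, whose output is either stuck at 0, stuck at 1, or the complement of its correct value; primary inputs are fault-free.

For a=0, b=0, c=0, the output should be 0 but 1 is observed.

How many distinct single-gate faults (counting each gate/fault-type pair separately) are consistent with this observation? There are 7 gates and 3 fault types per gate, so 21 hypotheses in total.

10

Fault-free: M1=1, M2=0, M3=1, M4=1, M5=0, M6=0, M7=0 → 0. Observed 1.
  M1: none of the 3 fault types match ✗
  M2: stuck-at-1, inverted output ✓; others ✗
  M3: none of the 3 fault types match ✗
  M4: stuck-at-0, inverted output ✓; others ✗
  M5: stuck-at-1, inverted output ✓; others ✗
  M6: stuck-at-1, inverted output ✓; others ✗
  M7: stuck-at-1, inverted output ✓; others ✗
Consistent faults: {M2 stuck-at-1, M2 inverted output, M4 stuck-at-0, M4 inverted output, M5 stuck-at-1, M5 inverted output, M6 stuck-at-1, M6 inverted output, M7 stuck-at-1, M7 inverted output} — 10 in all.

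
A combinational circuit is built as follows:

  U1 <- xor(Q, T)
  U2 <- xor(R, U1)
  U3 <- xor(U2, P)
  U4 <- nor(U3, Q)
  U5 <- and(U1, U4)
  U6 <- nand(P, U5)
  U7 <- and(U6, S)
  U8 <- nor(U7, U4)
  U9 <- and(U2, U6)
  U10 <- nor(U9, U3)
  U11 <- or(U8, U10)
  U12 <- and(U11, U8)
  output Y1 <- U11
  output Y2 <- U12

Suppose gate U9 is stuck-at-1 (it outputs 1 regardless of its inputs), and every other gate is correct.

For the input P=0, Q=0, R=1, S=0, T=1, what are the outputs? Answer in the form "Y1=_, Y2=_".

Propagate with U9 forced: U1=1, U2=0, U3=0, U4=1, U5=1, U6=1, U7=0, U8=0, U9=1 [stuck-at-1], U10=0, U11=0, U12=0.
So the outputs are Y1=0, Y2=0. (Without the fault they would be Y1=1, Y2=0.)

Y1=0, Y2=0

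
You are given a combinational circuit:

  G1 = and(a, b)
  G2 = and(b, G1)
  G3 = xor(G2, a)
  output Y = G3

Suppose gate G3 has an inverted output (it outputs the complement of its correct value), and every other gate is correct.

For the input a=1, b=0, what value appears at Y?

Propagate with G3 forced: G1=0, G2=0, G3=0 [inverted output].
So Y = 0. (Without the fault it would be 1.)

0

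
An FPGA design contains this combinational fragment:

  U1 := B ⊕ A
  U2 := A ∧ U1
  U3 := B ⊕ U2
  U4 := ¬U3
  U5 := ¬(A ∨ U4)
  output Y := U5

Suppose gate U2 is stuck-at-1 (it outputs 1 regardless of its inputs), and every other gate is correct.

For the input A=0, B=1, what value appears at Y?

0

Propagate with U2 forced: U1=1, U2=1 [stuck-at-1], U3=0, U4=1, U5=0.
So Y = 0. (Without the fault it would be 1.)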